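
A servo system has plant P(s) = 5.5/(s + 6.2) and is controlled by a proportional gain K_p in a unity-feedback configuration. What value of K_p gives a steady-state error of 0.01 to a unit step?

The loop is type 0, so e_ss(step) = 1/(1 + K_pos) with K_pos = K_p·P(0).
P(0) = 0.8871. Require 1/(1 + K_p·0.8871) = 0.01, so 1 + 0.8871·K_p = 100.
K_p = (100 − 1)/0.8871 = 112.

K_p = 112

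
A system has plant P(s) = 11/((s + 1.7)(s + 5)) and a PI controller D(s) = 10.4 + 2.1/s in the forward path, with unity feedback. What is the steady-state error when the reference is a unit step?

0

The open loop D(s)P(s) has a pole at the origin (type 1), so the static position error constant is infinite and e_ss = 1/(1+∞) = 0.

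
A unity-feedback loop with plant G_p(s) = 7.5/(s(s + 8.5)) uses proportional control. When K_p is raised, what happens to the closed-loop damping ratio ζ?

ζ = 8.5/(2√(7.5K_p)); increasing K_p raises the denominator, so ζ falls.

decrease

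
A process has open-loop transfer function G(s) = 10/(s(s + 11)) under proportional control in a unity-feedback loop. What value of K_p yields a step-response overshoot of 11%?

K_p = 9.15

From %OS = 100·exp(−πζ/√(1−ζ²)) = 11%, ζ = −ln(0.11)/√(π²+ln²(0.11)) = 0.5749.
Characteristic equation s² + 11s + 10K_p = 0 gives ζ = 11/(2√(10K_p)).
Setting ζ = 0.5749: √(10K_p) = 11/(2·0.5749) = 9.567, so K_p = 91.53/10 = 9.15.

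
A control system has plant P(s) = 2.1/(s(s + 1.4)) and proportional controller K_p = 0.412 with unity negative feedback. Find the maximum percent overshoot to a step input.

2.76%

Closed-loop characteristic equation: s² + 1.4s + 0.8652 = 0, so ω_n = 0.9302 rad/s and ζ = 1.4/(2·0.9302) = 0.7526.
%OS = 100·exp(−πζ/√(1−ζ²)) = 100·exp(−π·0.7526/√0.4337) = 2.76%.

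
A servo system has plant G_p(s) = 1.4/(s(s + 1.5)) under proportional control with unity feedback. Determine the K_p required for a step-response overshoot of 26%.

K_p = 2.59

From %OS = 100·exp(−πζ/√(1−ζ²)) = 26%, ζ = −ln(0.26)/√(π²+ln²(0.26)) = 0.3941.
Characteristic equation s² + 1.5s + 1.4K_p = 0 gives ζ = 1.5/(2√(1.4K_p)).
Setting ζ = 0.3941: √(1.4K_p) = 1.5/(2·0.3941) = 1.903, so K_p = 3.622/1.4 = 2.59.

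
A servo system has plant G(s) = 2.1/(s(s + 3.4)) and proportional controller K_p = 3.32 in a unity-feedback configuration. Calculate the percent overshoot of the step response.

7.11%

Closed-loop characteristic equation: s² + 3.4s + 6.972 = 0, so ω_n = 2.64 rad/s and ζ = 3.4/(2·2.64) = 0.6438.
%OS = 100·exp(−πζ/√(1−ζ²)) = 100·exp(−π·0.6438/√0.5855) = 7.11%.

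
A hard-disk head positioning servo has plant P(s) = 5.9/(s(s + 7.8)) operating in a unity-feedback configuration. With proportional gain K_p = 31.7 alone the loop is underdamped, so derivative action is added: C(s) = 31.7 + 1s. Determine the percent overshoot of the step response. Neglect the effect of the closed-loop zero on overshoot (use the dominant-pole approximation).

Forward path: (31.7 + 1s)·5.9/(s(s+7.8)). The closed-loop characteristic equation is s² + (7.8 + 5.9·1)s + 5.9·31.7 = 0.
That is s² + 13.7s + 187 = 0, so ω_n = 13.68 rad/s and ζ = 13.7/(2·13.68) = 0.5009.
%OS = 100·exp(−πζ/√(1−ζ²)) = 16.2%.

16.2%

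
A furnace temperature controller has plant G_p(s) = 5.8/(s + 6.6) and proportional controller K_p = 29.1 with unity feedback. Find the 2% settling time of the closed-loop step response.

Closed-loop transfer function: T(s) = K_p·G_p(s)/(1 + K_p·G_p(s)) = 168.8/(s + 6.6 + 168.8) = 168.8/(s + 175.4).
Time constant τ = 1/175.4 = 0.005702 s, so the 2% settling time is about 4τ = 0.0228 s.

T_s ≈ 0.0228 s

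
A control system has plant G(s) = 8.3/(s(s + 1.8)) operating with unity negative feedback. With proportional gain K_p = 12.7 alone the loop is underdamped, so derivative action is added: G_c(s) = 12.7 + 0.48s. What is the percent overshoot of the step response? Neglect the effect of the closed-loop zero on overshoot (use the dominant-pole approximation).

Forward path: (12.7 + 0.48s)·8.3/(s(s+1.8)). The closed-loop characteristic equation is s² + (1.8 + 8.3·0.48)s + 8.3·12.7 = 0.
That is s² + 5.784s + 105.4 = 0, so ω_n = 10.27 rad/s and ζ = 5.784/(2·10.27) = 0.2817.
%OS = 100·exp(−πζ/√(1−ζ²)) = 39.8%.

39.8%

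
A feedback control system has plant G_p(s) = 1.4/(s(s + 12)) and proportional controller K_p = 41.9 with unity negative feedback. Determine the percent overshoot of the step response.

From 1 + K_pG_p(s) = 0: s² + 12s + 58.66 = 0 ⇒ ω_n = 7.659, ζ = 0.7834.
%OS = 100·exp(−πζ/√(1−ζ²)) = 100·exp(−π·0.7834/√0.3863) = 1.91%.

1.91%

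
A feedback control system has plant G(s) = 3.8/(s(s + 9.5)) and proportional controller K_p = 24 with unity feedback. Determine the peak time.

From 1 + K_pG(s) = 0: s² + 9.5s + 91.2 = 0 ⇒ ω_n = 9.55, ζ = 0.4974.
Damped frequency ω_d = ω_n√(1−ζ²) = 8.285 rad/s, so peak time T_p = π/ω_d = 0.379 s.

T_p = 0.379 s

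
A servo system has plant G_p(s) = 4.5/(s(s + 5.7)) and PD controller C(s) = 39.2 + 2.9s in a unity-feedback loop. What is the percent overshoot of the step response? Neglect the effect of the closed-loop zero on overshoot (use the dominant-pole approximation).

Forward path: (39.2 + 2.9s)·4.5/(s(s+5.7)). The closed-loop characteristic equation is s² + (5.7 + 4.5·2.9)s + 4.5·39.2 = 0.
That is s² + 18.75s + 176.4 = 0, so ω_n = 13.28 rad/s and ζ = 18.75/(2·13.28) = 0.7059.
%OS = 100·exp(−πζ/√(1−ζ²)) = 4.37%.

4.37%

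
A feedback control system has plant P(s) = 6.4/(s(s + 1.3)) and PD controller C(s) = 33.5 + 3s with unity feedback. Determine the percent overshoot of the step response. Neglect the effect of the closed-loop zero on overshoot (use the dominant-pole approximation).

4.6%

Forward path: (33.5 + 3s)·6.4/(s(s+1.3)). The closed-loop characteristic equation is s² + (1.3 + 6.4·3)s + 6.4·33.5 = 0.
That is s² + 20.5s + 214.4 = 0, so ω_n = 14.64 rad/s and ζ = 20.5/(2·14.64) = 0.7.
%OS = 100·exp(−πζ/√(1−ζ²)) = 4.6%.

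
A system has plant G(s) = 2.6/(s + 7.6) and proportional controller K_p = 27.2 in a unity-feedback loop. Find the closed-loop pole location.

s = -78.32

Closed-loop transfer function: T(s) = K_p·G(s)/(1 + K_p·G(s)) = 70.72/(s + 7.6 + 70.72) = 70.72/(s + 78.32).
The closed-loop pole is at s = −78.32.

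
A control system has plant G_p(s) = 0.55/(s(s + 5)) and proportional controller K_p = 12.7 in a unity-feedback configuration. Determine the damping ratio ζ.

ζ = 0.946

The closed-loop denominator is s(s+5) + 12.7·0.55 = s² + 5s + 6.985.
So ω_n² = 6.985 ⇒ ω_n = 2.643 rad/s, and ζ = 5/(2ω_n) = 0.946.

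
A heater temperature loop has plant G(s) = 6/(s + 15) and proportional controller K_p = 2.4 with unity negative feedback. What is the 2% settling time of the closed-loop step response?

T_s ≈ 0.136 s

Closed-loop transfer function: T(s) = K_p·G(s)/(1 + K_p·G(s)) = 14.4/(s + 15 + 14.4) = 14.4/(s + 29.4).
Time constant τ = 1/29.4 = 0.03401 s, so the 2% settling time is about 4τ = 0.136 s.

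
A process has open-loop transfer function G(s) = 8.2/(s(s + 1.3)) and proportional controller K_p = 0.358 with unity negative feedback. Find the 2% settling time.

T_s ≈ 6.15 s

From 1 + K_pG(s) = 0: s² + 1.3s + 2.936 = 0 ⇒ ω_n = 1.713, ζ = 0.3794.
2% settling time T_s ≈ 4/(ζω_n) = 4/0.65 = 6.15 s.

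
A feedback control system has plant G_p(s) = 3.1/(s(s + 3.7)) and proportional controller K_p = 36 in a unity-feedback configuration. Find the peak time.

T_p = 0.302 s

The closed-loop denominator s² + 3.7s + 111.6 gives ω_n = √111.6 = 10.56 and ζ = 3.7/(2ω_n) = 0.1751.
Damped frequency ω_d = ω_n√(1−ζ²) = 10.4 rad/s, so peak time T_p = π/ω_d = 0.302 s.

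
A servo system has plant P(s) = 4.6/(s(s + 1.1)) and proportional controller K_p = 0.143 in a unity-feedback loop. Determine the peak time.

Closed-loop characteristic equation: s² + 1.1s + 0.6578 = 0, so ω_n = 0.811 rad/s and ζ = 1.1/(2·0.811) = 0.6781.
Damped frequency ω_d = ω_n√(1−ζ²) = 0.5961 rad/s, so peak time T_p = π/ω_d = 5.27 s.

T_p = 5.27 s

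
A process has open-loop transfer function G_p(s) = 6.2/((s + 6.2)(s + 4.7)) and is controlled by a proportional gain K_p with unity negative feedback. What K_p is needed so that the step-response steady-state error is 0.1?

K_p = 42.3

The loop is type 0, so e_ss(step) = 1/(1 + K_pos) with K_pos = K_p·G_p(0).
G_p(0) = 0.2128. Require 1/(1 + K_p·0.2128) = 0.1, so 1 + 0.2128·K_p = 10.
K_p = (10 − 1)/0.2128 = 42.3.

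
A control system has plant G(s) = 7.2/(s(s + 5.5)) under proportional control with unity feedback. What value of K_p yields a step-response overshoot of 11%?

K_p = 3.18

From %OS = 100·exp(−πζ/√(1−ζ²)) = 11%, ζ = −ln(0.11)/√(π²+ln²(0.11)) = 0.5749.
Characteristic equation s² + 5.5s + 7.2K_p = 0 gives ζ = 5.5/(2√(7.2K_p)).
Setting ζ = 0.5749: √(7.2K_p) = 5.5/(2·0.5749) = 4.784, so K_p = 22.88/7.2 = 3.18.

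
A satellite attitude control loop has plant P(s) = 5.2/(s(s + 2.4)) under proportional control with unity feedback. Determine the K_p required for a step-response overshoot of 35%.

K_p = 2.76

From %OS = 100·exp(−πζ/√(1−ζ²)) = 35%, ζ = −ln(0.35)/√(π²+ln²(0.35)) = 0.3169.
Characteristic equation s² + 2.4s + 5.2K_p = 0 gives ζ = 2.4/(2√(5.2K_p)).
Setting ζ = 0.3169: √(5.2K_p) = 2.4/(2·0.3169) = 3.786, so K_p = 14.34/5.2 = 2.76.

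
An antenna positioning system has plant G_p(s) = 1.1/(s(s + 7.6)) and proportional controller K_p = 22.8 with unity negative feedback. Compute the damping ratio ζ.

ζ = 0.759

With unity feedback the closed-loop characteristic equation is s² + 7.6s + 22.8·1.1 = s² + 7.6s + 25.08 = 0.
So ω_n² = 25.08 ⇒ ω_n = 5.008 rad/s, and ζ = 7.6/(2ω_n) = 0.759.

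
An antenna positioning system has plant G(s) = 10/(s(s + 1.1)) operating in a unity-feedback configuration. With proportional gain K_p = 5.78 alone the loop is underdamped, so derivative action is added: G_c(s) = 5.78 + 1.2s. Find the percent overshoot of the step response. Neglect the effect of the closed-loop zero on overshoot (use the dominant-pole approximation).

0.484%

Forward path: (5.78 + 1.2s)·10/(s(s+1.1)). The closed-loop characteristic equation is s² + (1.1 + 10·1.2)s + 10·5.78 = 0.
That is s² + 13.1s + 57.8 = 0, so ω_n = 7.603 rad/s and ζ = 13.1/(2·7.603) = 0.8615.
%OS = 100·exp(−πζ/√(1−ζ²)) = 0.484%.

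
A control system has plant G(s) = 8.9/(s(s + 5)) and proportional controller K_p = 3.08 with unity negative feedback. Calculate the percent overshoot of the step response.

Closed-loop characteristic equation: s² + 5s + 27.41 = 0, so ω_n = 5.236 rad/s and ζ = 5/(2·5.236) = 0.4775.
%OS = 100·exp(−πζ/√(1−ζ²)) = 100·exp(−π·0.4775/√0.772) = 18.1%.

18.1%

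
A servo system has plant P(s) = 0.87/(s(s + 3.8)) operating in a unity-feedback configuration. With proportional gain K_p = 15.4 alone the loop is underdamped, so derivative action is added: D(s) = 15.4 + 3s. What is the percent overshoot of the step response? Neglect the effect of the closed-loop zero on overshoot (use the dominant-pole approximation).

Forward path: (15.4 + 3s)·0.87/(s(s+3.8)). The closed-loop characteristic equation is s² + (3.8 + 0.87·3)s + 0.87·15.4 = 0.
That is s² + 6.41s + 13.4 = 0, so ω_n = 3.66 rad/s and ζ = 6.41/(2·3.66) = 0.8756.
%OS = 100·exp(−πζ/√(1−ζ²)) = 0.336%.

0.336%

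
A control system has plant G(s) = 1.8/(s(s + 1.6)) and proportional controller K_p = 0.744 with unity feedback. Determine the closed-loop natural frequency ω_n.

The closed-loop denominator is s(s+1.6) + 0.744·1.8 = s² + 1.6s + 1.339.
Matching s² + 2ζω_n s + ω_n²: ω_n = √1.339 = 1.157 rad/s and 2ζω_n = 1.6, so ζ = 1.6/(2·1.157) = 0.691.

ω_n = 1.16 rad/s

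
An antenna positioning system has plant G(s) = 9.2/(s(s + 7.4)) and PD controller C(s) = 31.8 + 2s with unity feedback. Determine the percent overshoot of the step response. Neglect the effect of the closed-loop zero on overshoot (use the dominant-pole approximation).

Forward path: (31.8 + 2s)·9.2/(s(s+7.4)). The closed-loop characteristic equation is s² + (7.4 + 9.2·2)s + 9.2·31.8 = 0.
That is s² + 25.8s + 292.6 = 0, so ω_n = 17.1 rad/s and ζ = 25.8/(2·17.1) = 0.7542.
%OS = 100·exp(−πζ/√(1−ζ²)) = 2.71%.

2.71%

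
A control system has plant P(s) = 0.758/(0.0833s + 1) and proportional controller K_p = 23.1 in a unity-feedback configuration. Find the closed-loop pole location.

Closed loop: T(s) = K_p·P/(1+K_p·P) = 17.51/(0.0833s + 1 + 17.51), with pole at s = −(1 + 17.51)/0.0833 = −222.2.

s = -222.2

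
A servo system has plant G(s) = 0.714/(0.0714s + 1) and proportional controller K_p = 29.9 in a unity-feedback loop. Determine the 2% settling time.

Closed loop: T(s) = K_p·G/(1+K_p·G) = 21.35/(0.0714s + 1 + 21.35), with pole at s = −(1 + 21.35)/0.0714 = −313.
τ = 1/313 = 0.003195 s, so 2% settling time ≈ 4τ = 0.0128 s.

T_s ≈ 0.0128 s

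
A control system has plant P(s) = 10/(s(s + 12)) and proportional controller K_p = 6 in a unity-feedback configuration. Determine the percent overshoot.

2.13%

The closed-loop denominator s² + 12s + 60 gives ω_n = √60 = 7.746 and ζ = 12/(2ω_n) = 0.7746.
%OS = 100·exp(−πζ/√(1−ζ²)) = 100·exp(−π·0.7746/√0.4) = 2.13%.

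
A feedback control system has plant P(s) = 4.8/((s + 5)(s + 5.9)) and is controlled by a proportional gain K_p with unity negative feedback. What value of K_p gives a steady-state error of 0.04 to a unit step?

K_p = 148

The loop is type 0, so e_ss(step) = 1/(1 + K_pos) with K_pos = K_p·P(0).
P(0) = 0.1627. Require 1/(1 + K_p·0.1627) = 0.04, so 1 + 0.1627·K_p = 25.
K_p = (25 − 1)/0.1627 = 148.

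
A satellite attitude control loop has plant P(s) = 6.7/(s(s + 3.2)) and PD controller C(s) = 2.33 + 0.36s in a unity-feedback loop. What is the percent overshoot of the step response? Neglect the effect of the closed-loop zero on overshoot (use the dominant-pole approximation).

4.2%

Forward path: (2.33 + 0.36s)·6.7/(s(s+3.2)). The closed-loop characteristic equation is s² + (3.2 + 6.7·0.36)s + 6.7·2.33 = 0.
That is s² + 5.612s + 15.61 = 0, so ω_n = 3.951 rad/s and ζ = 5.612/(2·3.951) = 0.7102.
%OS = 100·exp(−πζ/√(1−ζ²)) = 4.2%.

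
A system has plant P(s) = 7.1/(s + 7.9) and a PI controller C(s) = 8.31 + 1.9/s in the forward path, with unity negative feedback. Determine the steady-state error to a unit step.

The open loop C(s)P(s) has a pole at the origin (type 1), so the static position error constant is infinite and e_ss = 1/(1+∞) = 0.

0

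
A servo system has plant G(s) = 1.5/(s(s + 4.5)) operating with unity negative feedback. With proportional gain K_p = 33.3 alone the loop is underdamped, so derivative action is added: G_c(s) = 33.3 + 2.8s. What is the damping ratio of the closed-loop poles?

ζ = 0.615

Forward path: (33.3 + 2.8s)·1.5/(s(s+4.5)). The closed-loop characteristic equation is s² + (4.5 + 1.5·2.8)s + 1.5·33.3 = 0.
That is s² + 8.7s + 49.95 = 0, so ω_n = 7.068 rad/s and ζ = 8.7/(2·7.068) = 0.6155.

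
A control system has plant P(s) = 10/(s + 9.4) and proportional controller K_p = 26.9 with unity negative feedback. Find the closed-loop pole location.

Closed-loop transfer function: T(s) = K_p·P(s)/(1 + K_p·P(s)) = 269/(s + 9.4 + 269) = 269/(s + 278.4).
The closed-loop pole is at s = −278.4.

s = -278.4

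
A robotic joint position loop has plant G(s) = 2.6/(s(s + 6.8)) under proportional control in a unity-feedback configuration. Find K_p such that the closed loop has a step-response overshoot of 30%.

K_p = 34.7

From %OS = 100·exp(−πζ/√(1−ζ²)) = 30%, ζ = −ln(0.3)/√(π²+ln²(0.3)) = 0.3579.
Characteristic equation s² + 6.8s + 2.6K_p = 0 gives ζ = 6.8/(2√(2.6K_p)).
Setting ζ = 0.3579: √(2.6K_p) = 6.8/(2·0.3579) = 9.501, so K_p = 90.27/2.6 = 34.7.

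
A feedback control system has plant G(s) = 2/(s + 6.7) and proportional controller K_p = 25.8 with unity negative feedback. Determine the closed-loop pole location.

Closed-loop transfer function: T(s) = K_p·G(s)/(1 + K_p·G(s)) = 51.6/(s + 6.7 + 51.6) = 51.6/(s + 58.3).
The closed-loop pole is at s = −58.3.

s = -58.3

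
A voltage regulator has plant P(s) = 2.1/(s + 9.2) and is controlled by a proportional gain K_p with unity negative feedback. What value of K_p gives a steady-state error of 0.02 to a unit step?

Steady-state error for a unit step on this type-0 loop is 1/(1 + K_p·P(0)).
P(0) = 0.2283. Require 1/(1 + K_p·0.2283) = 0.02, so 1 + 0.2283·K_p = 50.
K_p = (50 − 1)/0.2283 = 215.

K_p = 215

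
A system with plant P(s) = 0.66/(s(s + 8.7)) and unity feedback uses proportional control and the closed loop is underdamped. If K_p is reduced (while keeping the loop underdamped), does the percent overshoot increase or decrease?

ζ = 8.7/(2√(0.66K_p)) rises as K_p falls; higher damping means less overshoot.

decrease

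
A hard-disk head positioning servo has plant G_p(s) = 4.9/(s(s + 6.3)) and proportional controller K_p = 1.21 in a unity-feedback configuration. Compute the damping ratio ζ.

The closed-loop denominator is s(s+6.3) + 1.21·4.9 = s² + 6.3s + 5.929.
So ω_n² = 5.929 ⇒ ω_n = 2.435 rad/s, and ζ = 6.3/(2ω_n) = 1.29.

ζ = 1.29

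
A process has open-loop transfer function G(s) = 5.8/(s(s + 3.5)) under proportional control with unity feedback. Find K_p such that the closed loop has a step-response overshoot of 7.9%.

From %OS = 100·exp(−πζ/√(1−ζ²)) = 7.9%, ζ = −ln(0.079)/√(π²+ln²(0.079)) = 0.6285.
Characteristic equation s² + 3.5s + 5.8K_p = 0 gives ζ = 3.5/(2√(5.8K_p)).
Setting ζ = 0.6285: √(5.8K_p) = 3.5/(2·0.6285) = 2.785, so K_p = 7.754/5.8 = 1.34.

K_p = 1.34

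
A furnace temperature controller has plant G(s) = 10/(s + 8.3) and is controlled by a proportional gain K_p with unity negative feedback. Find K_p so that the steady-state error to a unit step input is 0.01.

For a type-0 loop with proportional control, e_ss = 1/(1 + K_p·G(0)).
G(0) = 1.205. Require 1/(1 + K_p·1.205) = 0.01, so 1 + 1.205·K_p = 100.
K_p = (100 − 1)/1.205 = 82.2.

K_p = 82.2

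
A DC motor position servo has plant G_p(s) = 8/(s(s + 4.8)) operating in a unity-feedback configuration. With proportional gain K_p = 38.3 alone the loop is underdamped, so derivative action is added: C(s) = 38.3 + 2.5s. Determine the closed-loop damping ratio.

Forward path: (38.3 + 2.5s)·8/(s(s+4.8)). The closed-loop characteristic equation is s² + (4.8 + 8·2.5)s + 8·38.3 = 0.
That is s² + 24.8s + 306.4 = 0, so ω_n = 17.5 rad/s and ζ = 24.8/(2·17.5) = 0.7084.

ζ = 0.708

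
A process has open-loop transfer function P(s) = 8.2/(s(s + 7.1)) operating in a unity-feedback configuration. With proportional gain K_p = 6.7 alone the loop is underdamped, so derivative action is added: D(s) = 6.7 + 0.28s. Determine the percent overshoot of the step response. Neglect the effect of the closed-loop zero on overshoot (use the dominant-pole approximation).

Forward path: (6.7 + 0.28s)·8.2/(s(s+7.1)). The closed-loop characteristic equation is s² + (7.1 + 8.2·0.28)s + 8.2·6.7 = 0.
That is s² + 9.396s + 54.94 = 0, so ω_n = 7.412 rad/s and ζ = 9.396/(2·7.412) = 0.6338.
%OS = 100·exp(−πζ/√(1−ζ²)) = 7.62%.

7.62%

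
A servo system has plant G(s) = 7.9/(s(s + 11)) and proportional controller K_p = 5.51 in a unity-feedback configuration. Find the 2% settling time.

The closed-loop denominator s² + 11s + 43.53 gives ω_n = √43.53 = 6.598 and ζ = 11/(2ω_n) = 0.8336.
2% settling time T_s ≈ 4/(ζω_n) = 4/5.5 = 0.727 s.

T_s ≈ 0.727 s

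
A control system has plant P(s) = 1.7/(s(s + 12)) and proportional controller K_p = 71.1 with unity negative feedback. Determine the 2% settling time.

From 1 + K_pP(s) = 0: s² + 12s + 120.9 = 0 ⇒ ω_n = 10.99, ζ = 0.5457.
2% settling time T_s ≈ 4/(ζω_n) = 4/6 = 0.667 s.

T_s ≈ 0.667 s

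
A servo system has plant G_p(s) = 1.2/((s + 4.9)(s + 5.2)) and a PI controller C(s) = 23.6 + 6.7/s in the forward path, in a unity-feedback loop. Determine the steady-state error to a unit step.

0

The open loop C(s)G_p(s) has a pole at the origin (type 1), so the static position error constant is infinite and e_ss = 1/(1+∞) = 0.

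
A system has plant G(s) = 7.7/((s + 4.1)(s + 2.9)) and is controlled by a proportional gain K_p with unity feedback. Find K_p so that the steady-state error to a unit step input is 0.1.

K_p = 13.9

The loop is type 0, so e_ss(step) = 1/(1 + K_pos) with K_pos = K_p·G(0).
G(0) = 0.6476. Require 1/(1 + K_p·0.6476) = 0.1, so 1 + 0.6476·K_p = 10.
K_p = (10 − 1)/0.6476 = 13.9.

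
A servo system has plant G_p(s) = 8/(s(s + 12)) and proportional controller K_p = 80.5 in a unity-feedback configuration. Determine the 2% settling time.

Closed-loop characteristic equation: s² + 12s + 644 = 0, so ω_n = 25.38 rad/s and ζ = 12/(2·25.38) = 0.2364.
2% settling time T_s ≈ 4/(ζω_n) = 4/6 = 0.667 s.

T_s ≈ 0.667 s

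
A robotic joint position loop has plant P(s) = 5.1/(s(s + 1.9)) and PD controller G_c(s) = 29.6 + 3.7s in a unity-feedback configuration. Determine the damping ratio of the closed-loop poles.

ζ = 0.845

Forward path: (29.6 + 3.7s)·5.1/(s(s+1.9)). The closed-loop characteristic equation is s² + (1.9 + 5.1·3.7)s + 5.1·29.6 = 0.
That is s² + 20.77s + 151 = 0, so ω_n = 12.29 rad/s and ζ = 20.77/(2·12.29) = 0.8452.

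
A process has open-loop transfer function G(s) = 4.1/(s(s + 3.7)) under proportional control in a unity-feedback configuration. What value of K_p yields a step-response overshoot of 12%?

K_p = 2.67

From %OS = 100·exp(−πζ/√(1−ζ²)) = 12%, ζ = −ln(0.12)/√(π²+ln²(0.12)) = 0.5594.
Characteristic equation s² + 3.7s + 4.1K_p = 0 gives ζ = 3.7/(2√(4.1K_p)).
Setting ζ = 0.5594: √(4.1K_p) = 3.7/(2·0.5594) = 3.307, so K_p = 10.94/4.1 = 2.67.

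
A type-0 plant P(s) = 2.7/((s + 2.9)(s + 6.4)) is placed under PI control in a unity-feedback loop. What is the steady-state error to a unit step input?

The PI controller's integrator makes the forward path type 1, so e_ss to a step is zero.

0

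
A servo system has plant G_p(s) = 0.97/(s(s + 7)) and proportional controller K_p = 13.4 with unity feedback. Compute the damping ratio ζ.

The closed-loop denominator is s(s+7) + 13.4·0.97 = s² + 7s + 13.
Matching s² + 2ζω_n s + ω_n²: ω_n = √13 = 3.605 rad/s and 2ζω_n = 7, so ζ = 7/(2·3.605) = 0.971.

ζ = 0.971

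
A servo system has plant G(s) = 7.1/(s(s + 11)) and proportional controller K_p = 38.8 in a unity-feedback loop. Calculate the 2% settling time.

T_s ≈ 0.727 s

The closed-loop denominator s² + 11s + 275.5 gives ω_n = √275.5 = 16.6 and ζ = 11/(2ω_n) = 0.3314.
2% settling time T_s ≈ 4/(ζω_n) = 4/5.5 = 0.727 s.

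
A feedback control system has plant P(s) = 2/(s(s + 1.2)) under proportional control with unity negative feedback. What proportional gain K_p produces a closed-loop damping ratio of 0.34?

Closed-loop characteristic equation: s² + 1.2s + K_p·2 = 0.
So ω_n = √(2K_p) and 2ζω_n = 1.2, giving ζ = 1.2/(2√(2K_p)).
Setting ζ = 0.34: √(2K_p) = 1.2/(2·0.34) = 1.765, so K_p = 3.114/2 = 1.56.

K_p = 1.56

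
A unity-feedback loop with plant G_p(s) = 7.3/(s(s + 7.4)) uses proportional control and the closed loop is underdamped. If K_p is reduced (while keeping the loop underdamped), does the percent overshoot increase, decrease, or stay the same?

ζ = 7.4/(2√(7.3K_p)) rises as K_p falls; higher damping means less overshoot.

decrease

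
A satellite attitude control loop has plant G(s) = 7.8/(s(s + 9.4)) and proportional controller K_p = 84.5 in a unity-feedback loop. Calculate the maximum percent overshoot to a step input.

55.7%

Closed-loop characteristic equation: s² + 9.4s + 659.1 = 0, so ω_n = 25.67 rad/s and ζ = 9.4/(2·25.67) = 0.1831.
%OS = 100·exp(−πζ/√(1−ζ²)) = 100·exp(−π·0.1831/√0.9665) = 55.7%.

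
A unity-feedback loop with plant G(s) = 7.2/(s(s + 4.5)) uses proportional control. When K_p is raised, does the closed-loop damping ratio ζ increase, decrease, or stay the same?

decrease

ζ = 4.5/(2√(7.2K_p)); increasing K_p raises the denominator, so ζ falls.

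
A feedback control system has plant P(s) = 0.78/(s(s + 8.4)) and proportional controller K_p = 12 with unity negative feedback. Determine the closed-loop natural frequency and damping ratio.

1 + K_p·P(s) = 0 gives s² + 8.4s + 9.36 = 0.
So ω_n² = 9.36 ⇒ ω_n = 3.059 rad/s, and ζ = 8.4/(2ω_n) = 1.37.

ω_n = 3.06 rad/s, ζ = 1.37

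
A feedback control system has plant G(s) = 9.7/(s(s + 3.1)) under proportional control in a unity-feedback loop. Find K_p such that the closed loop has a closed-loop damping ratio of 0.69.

Closed-loop characteristic equation: s² + 3.1s + K_p·9.7 = 0.
So ω_n = √(9.7K_p) and 2ζω_n = 3.1, giving ζ = 3.1/(2√(9.7K_p)).
Setting ζ = 0.69: √(9.7K_p) = 3.1/(2·0.69) = 2.246, so K_p = 5.046/9.7 = 0.52.

K_p = 0.52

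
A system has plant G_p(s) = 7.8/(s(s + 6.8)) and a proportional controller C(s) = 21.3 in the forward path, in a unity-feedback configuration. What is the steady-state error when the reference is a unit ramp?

0.0409

The loop has one pole at the origin (type 1). Velocity error constant K_v = lim_{s→0} s·C(s)G_p(s) = 21.3·7.8/6.8 = 24.43.
Steady-state error to a unit ramp: e_ss = 1/K_v = 0.0409.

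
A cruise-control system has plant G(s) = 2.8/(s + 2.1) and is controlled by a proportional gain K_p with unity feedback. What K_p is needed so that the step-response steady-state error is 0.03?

K_p = 24.3

For a type-0 loop with proportional control, e_ss = 1/(1 + K_p·G(0)).
G(0) = 1.333. Require 1/(1 + K_p·1.333) = 0.03, so 1 + 1.333·K_p = 33.33.
K_p = (33.33 − 1)/1.333 = 24.3.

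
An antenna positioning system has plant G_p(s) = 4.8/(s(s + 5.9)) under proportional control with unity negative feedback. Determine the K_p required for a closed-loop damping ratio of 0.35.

K_p = 14.8

Closed-loop characteristic equation: s² + 5.9s + K_p·4.8 = 0.
So ω_n = √(4.8K_p) and 2ζω_n = 5.9, giving ζ = 5.9/(2√(4.8K_p)).
Setting ζ = 0.35: √(4.8K_p) = 5.9/(2·0.35) = 8.429, so K_p = 71.04/4.8 = 14.8.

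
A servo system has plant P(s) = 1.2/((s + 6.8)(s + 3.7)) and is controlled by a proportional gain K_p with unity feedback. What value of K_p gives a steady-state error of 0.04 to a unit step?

For a type-0 loop with proportional control, e_ss = 1/(1 + K_p·P(0)).
P(0) = 0.04769. Require 1/(1 + K_p·0.04769) = 0.04, so 1 + 0.04769·K_p = 25.
K_p = (25 − 1)/0.04769 = 503.

K_p = 503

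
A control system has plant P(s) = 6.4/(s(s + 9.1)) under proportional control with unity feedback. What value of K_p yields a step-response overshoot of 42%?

K_p = 45.7

From %OS = 100·exp(−πζ/√(1−ζ²)) = 42%, ζ = −ln(0.42)/√(π²+ln²(0.42)) = 0.2662.
Characteristic equation s² + 9.1s + 6.4K_p = 0 gives ζ = 9.1/(2√(6.4K_p)).
Setting ζ = 0.2662: √(6.4K_p) = 9.1/(2·0.2662) = 17.09, so K_p = 292.2/6.4 = 45.7.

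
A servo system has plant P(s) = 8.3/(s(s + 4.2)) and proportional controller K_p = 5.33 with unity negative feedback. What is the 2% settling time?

T_s ≈ 1.9 s

The closed-loop denominator s² + 4.2s + 44.24 gives ω_n = √44.24 = 6.651 and ζ = 4.2/(2ω_n) = 0.3157.
2% settling time T_s ≈ 4/(ζω_n) = 4/2.1 = 1.9 s.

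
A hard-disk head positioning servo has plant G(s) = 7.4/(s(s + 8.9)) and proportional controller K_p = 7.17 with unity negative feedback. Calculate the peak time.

T_p = 0.545 s

Closed-loop characteristic equation: s² + 8.9s + 53.06 = 0, so ω_n = 7.284 rad/s and ζ = 8.9/(2·7.284) = 0.6109.
Damped frequency ω_d = ω_n√(1−ζ²) = 5.767 rad/s, so peak time T_p = π/ω_d = 0.545 s.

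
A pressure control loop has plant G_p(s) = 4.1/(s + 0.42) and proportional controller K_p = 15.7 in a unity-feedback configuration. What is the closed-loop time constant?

τ = 0.0154 s

Closed-loop transfer function: T(s) = K_p·G_p(s)/(1 + K_p·G_p(s)) = 64.37/(s + 0.42 + 64.37) = 64.37/(s + 64.79).
Time constant τ = 1/64.79 = 0.0154 s.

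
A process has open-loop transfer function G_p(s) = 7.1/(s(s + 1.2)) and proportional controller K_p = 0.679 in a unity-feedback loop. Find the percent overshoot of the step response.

From 1 + K_pG_p(s) = 0: s² + 1.2s + 4.821 = 0 ⇒ ω_n = 2.196, ζ = 0.2733.
%OS = 100·exp(−πζ/√(1−ζ²)) = 100·exp(−π·0.2733/√0.9253) = 41%.

41%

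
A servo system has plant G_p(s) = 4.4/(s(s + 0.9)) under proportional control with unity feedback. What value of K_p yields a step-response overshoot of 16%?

K_p = 0.181

From %OS = 100·exp(−πζ/√(1−ζ²)) = 16%, ζ = −ln(0.16)/√(π²+ln²(0.16)) = 0.5039.
Characteristic equation s² + 0.9s + 4.4K_p = 0 gives ζ = 0.9/(2√(4.4K_p)).
Setting ζ = 0.5039: √(4.4K_p) = 0.9/(2·0.5039) = 0.8931, so K_p = 0.7976/4.4 = 0.181.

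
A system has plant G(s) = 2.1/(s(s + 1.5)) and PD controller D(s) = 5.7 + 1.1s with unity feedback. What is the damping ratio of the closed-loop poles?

ζ = 0.551

Forward path: (5.7 + 1.1s)·2.1/(s(s+1.5)). The closed-loop characteristic equation is s² + (1.5 + 2.1·1.1)s + 2.1·5.7 = 0.
That is s² + 3.81s + 11.97 = 0, so ω_n = 3.46 rad/s and ζ = 3.81/(2·3.46) = 0.5506.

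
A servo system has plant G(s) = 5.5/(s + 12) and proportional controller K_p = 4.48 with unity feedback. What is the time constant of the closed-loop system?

τ = 0.0273 s

Closed-loop transfer function: T(s) = K_p·G(s)/(1 + K_p·G(s)) = 24.64/(s + 12 + 24.64) = 24.64/(s + 36.64).
Time constant τ = 1/36.64 = 0.0273 s.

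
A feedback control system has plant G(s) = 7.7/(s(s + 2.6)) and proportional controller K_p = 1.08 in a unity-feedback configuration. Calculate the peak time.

Closed-loop characteristic equation: s² + 2.6s + 8.316 = 0, so ω_n = 2.884 rad/s and ζ = 2.6/(2·2.884) = 0.4508.
Damped frequency ω_d = ω_n√(1−ζ²) = 2.574 rad/s, so peak time T_p = π/ω_d = 1.22 s.

T_p = 1.22 s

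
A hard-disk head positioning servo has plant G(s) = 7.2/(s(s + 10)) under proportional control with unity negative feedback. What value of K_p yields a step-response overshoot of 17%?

K_p = 14.4

From %OS = 100·exp(−πζ/√(1−ζ²)) = 17%, ζ = −ln(0.17)/√(π²+ln²(0.17)) = 0.4913.
Characteristic equation s² + 10s + 7.2K_p = 0 gives ζ = 10/(2√(7.2K_p)).
Setting ζ = 0.4913: √(7.2K_p) = 10/(2·0.4913) = 10.18, so K_p = 103.6/7.2 = 14.4.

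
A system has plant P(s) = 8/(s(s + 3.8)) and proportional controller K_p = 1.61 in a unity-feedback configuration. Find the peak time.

T_p = 1.03 s

The closed-loop denominator s² + 3.8s + 12.88 gives ω_n = √12.88 = 3.589 and ζ = 3.8/(2ω_n) = 0.5294.
Damped frequency ω_d = ω_n√(1−ζ²) = 3.045 rad/s, so peak time T_p = π/ω_d = 1.03 s.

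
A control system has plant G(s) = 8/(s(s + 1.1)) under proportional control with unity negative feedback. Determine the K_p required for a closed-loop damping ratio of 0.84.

Closed-loop characteristic equation: s² + 1.1s + K_p·8 = 0.
So ω_n = √(8K_p) and 2ζω_n = 1.1, giving ζ = 1.1/(2√(8K_p)).
Setting ζ = 0.84: √(8K_p) = 1.1/(2·0.84) = 0.6548, so K_p = 0.4287/8 = 0.0536.

K_p = 0.0536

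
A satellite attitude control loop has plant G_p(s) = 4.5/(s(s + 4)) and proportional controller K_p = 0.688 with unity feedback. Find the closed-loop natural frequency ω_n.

The closed-loop denominator is s(s+4) + 0.688·4.5 = s² + 4s + 3.096.
Matching s² + 2ζω_n s + ω_n²: ω_n = √3.096 = 1.76 rad/s and 2ζω_n = 4, so ζ = 4/(2·1.76) = 1.14.

ω_n = 1.76 rad/s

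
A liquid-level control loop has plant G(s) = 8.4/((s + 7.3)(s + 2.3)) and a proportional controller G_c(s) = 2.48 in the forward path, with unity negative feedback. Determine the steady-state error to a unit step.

0.446

The loop is type 0. Static position error constant K_pos = G_c(0)·G(0) = 2.48·0.5003 = 1.241.
Steady-state error to a unit step: e_ss = 1/(1+K_pos) = 1/2.241 = 0.446.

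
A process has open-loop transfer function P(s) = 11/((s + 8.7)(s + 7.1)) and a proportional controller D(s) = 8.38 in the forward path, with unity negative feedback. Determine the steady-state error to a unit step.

0.401

The loop is type 0. Static position error constant K_pos = D(0)·P(0) = 8.38·0.1781 = 1.492.
Steady-state error to a unit step: e_ss = 1/(1+K_pos) = 1/2.492 = 0.401.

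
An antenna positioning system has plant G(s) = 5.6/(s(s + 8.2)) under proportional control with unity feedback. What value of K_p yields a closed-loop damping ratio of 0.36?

K_p = 23.2

Closed-loop characteristic equation: s² + 8.2s + K_p·5.6 = 0.
So ω_n = √(5.6K_p) and 2ζω_n = 8.2, giving ζ = 8.2/(2√(5.6K_p)).
Setting ζ = 0.36: √(5.6K_p) = 8.2/(2·0.36) = 11.39, so K_p = 129.7/5.6 = 23.2.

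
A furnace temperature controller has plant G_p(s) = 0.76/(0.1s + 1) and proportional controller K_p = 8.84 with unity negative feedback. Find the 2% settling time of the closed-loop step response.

T_s ≈ 0.0518 s

Closed loop: T(s) = K_p·G_p/(1+K_p·G_p) = 6.718/(0.1s + 1 + 6.718), with pole at s = −(1 + 6.718)/0.1 = −77.18.
τ = 1/77.18 = 0.01296 s, so 2% settling time ≈ 4τ = 0.0518 s.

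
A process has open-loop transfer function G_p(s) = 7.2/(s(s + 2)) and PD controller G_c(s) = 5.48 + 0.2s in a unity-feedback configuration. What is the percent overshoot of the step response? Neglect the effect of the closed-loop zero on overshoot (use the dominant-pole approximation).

Forward path: (5.48 + 0.2s)·7.2/(s(s+2)). The closed-loop characteristic equation is s² + (2 + 7.2·0.2)s + 7.2·5.48 = 0.
That is s² + 3.44s + 39.46 = 0, so ω_n = 6.281 rad/s and ζ = 3.44/(2·6.281) = 0.2738.
%OS = 100·exp(−πζ/√(1−ζ²)) = 40.9%.

40.9%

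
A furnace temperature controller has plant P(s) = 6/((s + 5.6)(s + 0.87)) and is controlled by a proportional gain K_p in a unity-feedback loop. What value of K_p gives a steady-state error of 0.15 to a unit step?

K_p = 4.6

For a type-0 loop with proportional control, e_ss = 1/(1 + K_p·P(0)).
P(0) = 1.232. Require 1/(1 + K_p·1.232) = 0.15, so 1 + 1.232·K_p = 6.667.
K_p = (6.667 − 1)/1.232 = 4.6.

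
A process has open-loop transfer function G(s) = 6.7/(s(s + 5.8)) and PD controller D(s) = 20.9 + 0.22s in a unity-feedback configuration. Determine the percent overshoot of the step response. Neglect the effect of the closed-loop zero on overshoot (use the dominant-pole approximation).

36.3%

Forward path: (20.9 + 0.22s)·6.7/(s(s+5.8)). The closed-loop characteristic equation is s² + (5.8 + 6.7·0.22)s + 6.7·20.9 = 0.
That is s² + 7.274s + 140 = 0, so ω_n = 11.83 rad/s and ζ = 7.274/(2·11.83) = 0.3073.
%OS = 100·exp(−πζ/√(1−ζ²)) = 36.3%.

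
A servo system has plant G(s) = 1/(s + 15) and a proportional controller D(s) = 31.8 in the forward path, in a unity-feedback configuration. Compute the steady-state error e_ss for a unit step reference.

The loop is type 0. Static position error constant K_pos = D(0)·G(0) = 31.8·0.06667 = 2.12.
Steady-state error to a unit step: e_ss = 1/(1+K_pos) = 1/3.12 = 0.321.

0.321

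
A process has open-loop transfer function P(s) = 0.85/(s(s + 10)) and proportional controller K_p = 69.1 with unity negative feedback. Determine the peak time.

Closed-loop characteristic equation: s² + 10s + 58.73 = 0, so ω_n = 7.664 rad/s and ζ = 10/(2·7.664) = 0.6524.
Damped frequency ω_d = ω_n√(1−ζ²) = 5.808 rad/s, so peak time T_p = π/ω_d = 0.541 s.

T_p = 0.541 s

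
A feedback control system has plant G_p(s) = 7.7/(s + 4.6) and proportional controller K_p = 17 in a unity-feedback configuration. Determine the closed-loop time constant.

τ = 0.00738 s

Closed-loop transfer function: T(s) = K_p·G_p(s)/(1 + K_p·G_p(s)) = 130.9/(s + 4.6 + 130.9) = 130.9/(s + 135.5).
Time constant τ = 1/135.5 = 0.00738 s.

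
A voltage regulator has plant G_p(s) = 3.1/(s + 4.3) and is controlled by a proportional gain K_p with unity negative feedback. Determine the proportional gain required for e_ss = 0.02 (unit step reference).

K_p = 68

For a type-0 loop with proportional control, e_ss = 1/(1 + K_p·G_p(0)).
G_p(0) = 0.7209. Require 1/(1 + K_p·0.7209) = 0.02, so 1 + 0.7209·K_p = 50.
K_p = (50 − 1)/0.7209 = 68.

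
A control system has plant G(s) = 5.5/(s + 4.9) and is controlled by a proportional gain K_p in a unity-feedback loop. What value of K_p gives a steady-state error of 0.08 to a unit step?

K_p = 10.2

For a type-0 loop with proportional control, e_ss = 1/(1 + K_p·G(0)).
G(0) = 1.122. Require 1/(1 + K_p·1.122) = 0.08, so 1 + 1.122·K_p = 12.5.
K_p = (12.5 − 1)/1.122 = 10.2.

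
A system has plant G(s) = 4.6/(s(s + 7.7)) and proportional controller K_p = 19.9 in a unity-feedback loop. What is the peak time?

T_p = 0.359 s

Closed-loop characteristic equation: s² + 7.7s + 91.54 = 0, so ω_n = 9.568 rad/s and ζ = 7.7/(2·9.568) = 0.4024.
Damped frequency ω_d = ω_n√(1−ζ²) = 8.759 rad/s, so peak time T_p = π/ω_d = 0.359 s.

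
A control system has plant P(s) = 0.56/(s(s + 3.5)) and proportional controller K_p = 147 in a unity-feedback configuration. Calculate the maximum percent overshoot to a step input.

Closed-loop characteristic equation: s² + 3.5s + 82.32 = 0, so ω_n = 9.073 rad/s and ζ = 3.5/(2·9.073) = 0.1929.
%OS = 100·exp(−πζ/√(1−ζ²)) = 100·exp(−π·0.1929/√0.9628) = 53.9%.

53.9%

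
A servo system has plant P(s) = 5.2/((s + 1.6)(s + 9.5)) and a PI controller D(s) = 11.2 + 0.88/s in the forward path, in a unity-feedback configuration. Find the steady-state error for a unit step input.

The open loop D(s)P(s) has a pole at the origin (type 1), so the static position error constant is infinite and e_ss = 1/(1+∞) = 0.

0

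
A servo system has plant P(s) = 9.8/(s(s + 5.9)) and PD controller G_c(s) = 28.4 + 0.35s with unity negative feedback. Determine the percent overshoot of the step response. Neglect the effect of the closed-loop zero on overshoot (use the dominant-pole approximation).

Forward path: (28.4 + 0.35s)·9.8/(s(s+5.9)). The closed-loop characteristic equation is s² + (5.9 + 9.8·0.35)s + 9.8·28.4 = 0.
That is s² + 9.33s + 278.3 = 0, so ω_n = 16.68 rad/s and ζ = 9.33/(2·16.68) = 0.2796.
%OS = 100·exp(−πζ/√(1−ζ²)) = 40.1%.

40.1%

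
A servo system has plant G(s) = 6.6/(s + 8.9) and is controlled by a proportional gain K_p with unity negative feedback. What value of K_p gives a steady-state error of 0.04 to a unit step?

K_p = 32.4

The loop is type 0, so e_ss(step) = 1/(1 + K_pos) with K_pos = K_p·G(0).
G(0) = 0.7416. Require 1/(1 + K_p·0.7416) = 0.04, so 1 + 0.7416·K_p = 25.
K_p = (25 − 1)/0.7416 = 32.4.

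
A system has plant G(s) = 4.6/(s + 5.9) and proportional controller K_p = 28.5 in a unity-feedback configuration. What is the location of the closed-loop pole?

Closed-loop transfer function: T(s) = K_p·G(s)/(1 + K_p·G(s)) = 131.1/(s + 5.9 + 131.1) = 131.1/(s + 137).
The closed-loop pole is at s = −137.

s = -137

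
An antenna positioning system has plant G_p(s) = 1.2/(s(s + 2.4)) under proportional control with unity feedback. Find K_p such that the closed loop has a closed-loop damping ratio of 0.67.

Closed-loop characteristic equation: s² + 2.4s + K_p·1.2 = 0.
So ω_n = √(1.2K_p) and 2ζω_n = 2.4, giving ζ = 2.4/(2√(1.2K_p)).
Setting ζ = 0.67: √(1.2K_p) = 2.4/(2·0.67) = 1.791, so K_p = 3.208/1.2 = 2.67.

K_p = 2.67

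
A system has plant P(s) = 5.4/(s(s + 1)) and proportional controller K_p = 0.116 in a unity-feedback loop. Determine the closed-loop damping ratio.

With unity feedback the closed-loop characteristic equation is s² + 1s + 0.116·5.4 = s² + 1s + 0.6264 = 0.
Matching s² + 2ζω_n s + ω_n²: ω_n = √0.6264 = 0.7915 rad/s and 2ζω_n = 1, so ζ = 1/(2·0.7915) = 0.632.

ζ = 0.632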